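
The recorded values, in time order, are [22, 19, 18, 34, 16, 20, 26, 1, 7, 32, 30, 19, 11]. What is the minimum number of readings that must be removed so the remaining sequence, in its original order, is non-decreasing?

9

Fewest deletions = n − (longest non-decreasing subsequence).
Patience tails:
22 → extends → [22]
19 → replaces 22 → [19]
18 → replaces 19 → [18]
34 → extends → [18, 34]
16 → replaces 18 → [16, 34]
20 → replaces 34 → [16, 20]
26 → extends → [16, 20, 26]
1 → replaces 16 → [1, 20, 26]
7 → replaces 20 → [1, 7, 26]
32 → extends → [1, 7, 26, 32]
30 → replaces 32 → [1, 7, 26, 30]
19 → replaces 26 → [1, 7, 19, 30]
11 → replaces 19 → [1, 7, 11, 30]
Longest non-decreasing subsequence has length 4, so deletions = 13 − 4 = 9.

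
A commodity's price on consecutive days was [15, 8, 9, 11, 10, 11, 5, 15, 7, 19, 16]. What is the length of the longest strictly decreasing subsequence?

Negate each value so 'decreasing' becomes 'increasing', then run patience tails on the negated sequence:
-15 → extends → [-15]
-8 → extends → [-15, -8]
-9 → replaces -8 → [-15, -9]
-11 → replaces -9 → [-15, -11]
-10 → extends → [-15, -11, -10]
-11 → already a tail → [-15, -11, -10]
-5 → extends → [-15, -11, -10, -5]
-15 → already a tail → [-15, -11, -10, -5]
-7 → replaces -5 → [-15, -11, -10, -7]
-19 → replaces -15 → [-19, -11, -10, -7]
-16 → replaces -11 → [-19, -16, -10, -7]
Four tails, so the longest strictly decreasing subsequence of the original has length 4.

4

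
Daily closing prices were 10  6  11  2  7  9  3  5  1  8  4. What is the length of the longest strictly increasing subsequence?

4

Let dp[i] be the length of the longest such subsequence ending at index i:
i:      1  2  3  4  5  6  7  8  9 10 11
a[i]:  10  6 11  2  7  9  3  5  1  8  4
dp:     1  1  2  1  2  3  2  3  1  4  3
Maximum dp value is 4.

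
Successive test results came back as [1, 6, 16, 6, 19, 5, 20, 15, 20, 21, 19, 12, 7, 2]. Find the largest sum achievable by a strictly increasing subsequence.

83

Let S[i] be the best sum of a strictly increasing subsequence ending at i:
i:      1  2  3  4  5  6  7  8  9 10 11 12 13 14
a[i]:   1  6 16  6 19  5 20 15 20 21 19 12  7  2
S:      1  7 23  7 42  6 62 22 62 83 42 19 14  3
Maximum is 83 (e.g. 1 + 6 + 16 + 19 + 20 + 21).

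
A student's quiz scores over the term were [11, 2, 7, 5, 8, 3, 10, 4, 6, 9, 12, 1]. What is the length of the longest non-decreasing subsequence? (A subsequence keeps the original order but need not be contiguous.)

6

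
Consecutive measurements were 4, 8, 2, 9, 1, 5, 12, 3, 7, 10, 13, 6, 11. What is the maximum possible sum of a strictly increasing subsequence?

Let S[i] be the best sum of a strictly increasing subsequence ending at i:
i:      1  2  3  4  5  6  7  8  9 10 11 12 13
a[i]:   4  8  2  9  1  5 12  3  7 10 13  6 11
S:      4 12  2 21  1  9 33  5 16 31 46 15 42
Maximum is 46 (e.g. 4 + 8 + 9 + 12 + 13).

46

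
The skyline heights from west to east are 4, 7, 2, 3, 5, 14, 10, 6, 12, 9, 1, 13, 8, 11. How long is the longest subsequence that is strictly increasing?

Let dp[i] be the length of the longest such subsequence ending at index i:
i:      1  2  3  4  5  6  7  8  9 10 11 12 13 14
a[i]:   4  7  2  3  5 14 10  6 12  9  1 13  8 11
dp:     1  2  1  2  3  4  4  4  5  5  1  6  5  6
Maximum dp value is 6.

6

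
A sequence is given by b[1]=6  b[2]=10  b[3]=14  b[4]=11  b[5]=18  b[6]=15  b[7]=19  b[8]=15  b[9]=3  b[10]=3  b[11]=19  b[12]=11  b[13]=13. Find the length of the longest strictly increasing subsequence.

5

Track the smallest tail for each achievable length (strict):
6 → extends → [6]
10 → extends → [6, 10]
14 → extends → [6, 10, 14]
11 → replaces 14 → [6, 10, 11]
18 → extends → [6, 10, 11, 18]
15 → replaces 18 → [6, 10, 11, 15]
19 → extends → [6, 10, 11, 15, 19]
15 → already a tail → [6, 10, 11, 15, 19]
3 → replaces 6 → [3, 10, 11, 15, 19]
3 → already a tail → [3, 10, 11, 15, 19]
19 → already a tail → [3, 10, 11, 15, 19]
11 → already a tail → [3, 10, 11, 15, 19]
13 → replaces 15 → [3, 10, 11, 13, 19]
Five tails, so the longest strictly increasing subsequence has length 5 (e.g. 6, 10, 14, 18, 19).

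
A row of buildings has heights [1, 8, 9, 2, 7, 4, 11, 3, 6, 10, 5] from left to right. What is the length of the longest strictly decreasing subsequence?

4

Negate each value so 'decreasing' becomes 'increasing', then run patience tails on the negated sequence:
-1 → extends → [-1]
-8 → replaces -1 → [-8]
-9 → replaces -8 → [-9]
-2 → extends → [-9, -2]
-7 → replaces -2 → [-9, -7]
-4 → extends → [-9, -7, -4]
-11 → replaces -9 → [-11, -7, -4]
-3 → extends → [-11, -7, -4, -3]
-6 → replaces -4 → [-11, -7, -6, -3]
-10 → replaces -7 → [-11, -10, -6, -3]
-5 → replaces -3 → [-11, -10, -6, -5]
Four tails, so the longest strictly decreasing subsequence of the original has length 4.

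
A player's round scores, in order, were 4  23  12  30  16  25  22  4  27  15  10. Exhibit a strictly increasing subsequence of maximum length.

Patience tails give the LIS length; then backtrack through the dp parents:
4 → extends → [4]
23 → extends → [4, 23]
12 → replaces 23 → [4, 12]
30 → extends → [4, 12, 30]
16 → replaces 30 → [4, 12, 16]
25 → extends → [4, 12, 16, 25]
22 → replaces 25 → [4, 12, 16, 22]
4 → already a tail → [4, 12, 16, 22]
27 → extends → [4, 12, 16, 22, 27]
15 → replaces 16 → [4, 12, 15, 22, 27]
10 → replaces 12 → [4, 10, 15, 22, 27]
Length 5; one witness is 4, 12, 16, 25, 27.

4, 12, 16, 25, 27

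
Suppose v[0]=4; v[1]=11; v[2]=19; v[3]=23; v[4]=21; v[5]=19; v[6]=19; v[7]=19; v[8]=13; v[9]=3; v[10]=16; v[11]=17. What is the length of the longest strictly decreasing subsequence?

5

Let dp[i] be the longest strictly decreasing subsequence ending at i:
i:      0  1  2  3  4  5  6  7  8  9 10 11
v[i]:   4 11 19 23 21 19 19 19 13  3 16 17
dp:     1  1  1  1  2  3  3  3  4  5  4  4
Maximum is 5.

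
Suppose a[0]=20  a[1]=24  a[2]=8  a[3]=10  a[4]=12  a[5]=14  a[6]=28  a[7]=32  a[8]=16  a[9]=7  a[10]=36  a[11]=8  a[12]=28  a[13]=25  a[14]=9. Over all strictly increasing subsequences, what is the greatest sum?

Let S[i] be the best sum of a strictly increasing subsequence ending at i:
i:       0   1   2   3   4   5   6   7   8   9  10  11  12  13  14
a[i]:   20  24   8  10  12  14  28  32  16   7  36   8  28  25   9
S:      20  44   8  18  30  44  72 104  60   7 140  15  88  85  24
Maximum is 140 (e.g. 8 + 10 + 12 + 14 + 28 + 32 + 36).

140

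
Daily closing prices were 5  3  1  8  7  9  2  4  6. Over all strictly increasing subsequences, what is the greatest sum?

22

Let S[i] be the best sum of a strictly increasing subsequence ending at i:
i:      1  2  3  4  5  6  7  8  9
a[i]:   5  3  1  8  7  9  2  4  6
S:      5  3  1 13 12 22  3  7 13
Maximum is 22 (e.g. 5 + 8 + 9).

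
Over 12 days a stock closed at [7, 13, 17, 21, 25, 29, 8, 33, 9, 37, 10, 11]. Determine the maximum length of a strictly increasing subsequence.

8

Let dp[i] be the length of the longest such subsequence ending at index i:
i:      1  2  3  4  5  6  7  8  9 10 11 12
a[i]:   7 13 17 21 25 29  8 33  9 37 10 11
dp:     1  2  3  4  5  6  2  7  3  8  4  5
Maximum dp value is 8.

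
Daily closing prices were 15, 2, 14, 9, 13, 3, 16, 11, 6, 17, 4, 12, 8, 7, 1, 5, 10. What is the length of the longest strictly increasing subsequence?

Track the smallest tail for each achievable length (strict):
15 → extends → [15]
2 → replaces 15 → [2]
14 → extends → [2, 14]
9 → replaces 14 → [2, 9]
13 → extends → [2, 9, 13]
3 → replaces 9 → [2, 3, 13]
16 → extends → [2, 3, 13, 16]
11 → replaces 13 → [2, 3, 11, 16]
6 → replaces 11 → [2, 3, 6, 16]
17 → extends → [2, 3, 6, 16, 17]
4 → replaces 6 → [2, 3, 4, 16, 17]
12 → replaces 16 → [2, 3, 4, 12, 17]
8 → replaces 12 → [2, 3, 4, 8, 17]
7 → replaces 8 → [2, 3, 4, 7, 17]
1 → replaces 2 → [1, 3, 4, 7, 17]
5 → replaces 7 → [1, 3, 4, 5, 17]
10 → replaces 17 → [1, 3, 4, 5, 10]
Five tails, so the longest strictly increasing subsequence has length 5 (e.g. 2, 9, 13, 16, 17).

5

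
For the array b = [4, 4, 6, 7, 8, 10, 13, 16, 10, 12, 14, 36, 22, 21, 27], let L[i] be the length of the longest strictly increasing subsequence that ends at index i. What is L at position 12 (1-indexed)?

dp[i] = 1 + max{dp[j] : j<i, b[j]<b[i]} (or 1 if no such j):
i:      1  2  3  4  5  6  7  8  9 10 11 12 13 14 15
b[i]:   4  4  6  7  8 10 13 16 10 12 14 36 22 21 27
dp:     1  1  2  3  4  5  6  7  5  6  7  8  8  8  9
At index 12 the value is 8.

8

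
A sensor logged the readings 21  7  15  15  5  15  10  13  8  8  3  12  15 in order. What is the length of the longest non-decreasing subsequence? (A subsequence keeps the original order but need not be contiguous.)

Let dp[i] be the length of the longest such subsequence ending at index i:
i:      1  2  3  4  5  6  7  8  9 10 11 12 13
a[i]:  21  7 15 15  5 15 10 13  8  8  3 12 15
dp:     1  1  2  3  1  4  2  3  2  3  1  4  5
Maximum dp value is 5.

5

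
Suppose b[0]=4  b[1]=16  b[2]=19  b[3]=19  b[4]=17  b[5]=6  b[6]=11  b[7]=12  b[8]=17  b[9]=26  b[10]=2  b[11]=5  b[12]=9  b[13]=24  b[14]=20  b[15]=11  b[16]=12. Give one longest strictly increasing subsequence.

Patience tails give the LIS length; then backtrack through the dp parents:
4 → extends → [4]
16 → extends → [4, 16]
19 → extends → [4, 16, 19]
19 → already a tail → [4, 16, 19]
17 → replaces 19 → [4, 16, 17]
6 → replaces 16 → [4, 6, 17]
11 → replaces 17 → [4, 6, 11]
12 → extends → [4, 6, 11, 12]
17 → extends → [4, 6, 11, 12, 17]
26 → extends → [4, 6, 11, 12, 17, 26]
2 → replaces 4 → [2, 6, 11, 12, 17, 26]
5 → replaces 6 → [2, 5, 11, 12, 17, 26]
9 → replaces 11 → [2, 5, 9, 12, 17, 26]
24 → replaces 26 → [2, 5, 9, 12, 17, 24]
20 → replaces 24 → [2, 5, 9, 12, 17, 20]
11 → replaces 12 → [2, 5, 9, 11, 17, 20]
12 → replaces 17 → [2, 5, 9, 11, 12, 20]
Length 6; one witness is 4, 6, 11, 12, 17, 26.

4, 6, 11, 12, 17, 26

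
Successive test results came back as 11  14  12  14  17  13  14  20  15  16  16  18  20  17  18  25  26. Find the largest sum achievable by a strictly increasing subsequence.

Let S[i] be the best sum of a strictly increasing subsequence ending at i:
i:       1   2   3   4   5   6   7   8   9  10  11  12  13  14  15  16  17
a[i]:   11  14  12  14  17  13  14  20  15  16  16  18  20  17  18  25  26
S:      11  25  23  37  54  36  50  74  65  81  81  99 119  98 116 144 170
Maximum is 170 (e.g. 11 + 12 + 13 + 14 + 15 + 16 + 18 + 20 + 25 + 26).

170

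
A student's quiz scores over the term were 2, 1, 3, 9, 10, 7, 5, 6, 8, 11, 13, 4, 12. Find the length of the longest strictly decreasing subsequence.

4

Let dp[i] be the longest strictly decreasing subsequence ending at i:
i:      1  2  3  4  5  6  7  8  9 10 11 12 13
a[i]:   2  1  3  9 10  7  5  6  8 11 13  4 12
dp:     1  2  1  1  1  2  3  3  2  1  1  4  2
Maximum is 4.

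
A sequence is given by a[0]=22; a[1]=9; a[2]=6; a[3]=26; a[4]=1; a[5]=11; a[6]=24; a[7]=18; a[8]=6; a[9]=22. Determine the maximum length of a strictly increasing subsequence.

4

Let dp[i] be the length of the longest such subsequence ending at index i:
i:      0  1  2  3  4  5  6  7  8  9
a[i]:  22  9  6 26  1 11 24 18  6 22
dp:     1  1  1  2  1  2  3  3  2  4
Maximum dp value is 4.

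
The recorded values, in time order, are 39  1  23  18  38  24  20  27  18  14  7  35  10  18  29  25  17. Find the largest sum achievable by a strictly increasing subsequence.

110

Let S[i] be the best sum of a strictly increasing subsequence ending at i:
i:       1   2   3   4   5   6   7   8   9  10  11  12  13  14  15  16  17
a[i]:   39   1  23  18  38  24  20  27  18  14   7  35  10  18  29  25  17
S:      39   1  24  19  62  48  39  75  19  15   8 110  18  36 104  73  35
Maximum is 110 (e.g. 1 + 23 + 24 + 27 + 35).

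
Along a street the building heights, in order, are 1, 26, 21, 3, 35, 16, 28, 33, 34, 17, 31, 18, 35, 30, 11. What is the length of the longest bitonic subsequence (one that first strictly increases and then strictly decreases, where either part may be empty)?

9

inc[i] = longest strictly increasing subsequence ending at i; dec[i] = longest strictly decreasing subsequence starting at i:
i:      1  2  3  4  5  6  7  8  9 10 11 12 13 14 15
a[i]:   1 26 21  3 35 16 28 33 34 17 31 18 35 30 11
inc:    1  2  2  2  3  3  4  5  6  4  5  5  7  6  3
dec:    1  4  3  1  5  2  3  4  4  2  3  2  3  2  1
Best peak at i=9 (value 34): inc=6, dec=4, length 6+4−1 = 9.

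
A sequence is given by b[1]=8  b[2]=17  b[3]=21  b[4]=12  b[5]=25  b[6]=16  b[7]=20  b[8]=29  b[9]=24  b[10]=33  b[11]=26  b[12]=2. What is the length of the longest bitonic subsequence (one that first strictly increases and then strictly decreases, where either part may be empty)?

8

inc[i] = longest strictly increasing subsequence ending at i; dec[i] = longest strictly decreasing subsequence starting at i:
i:      1  2  3  4  5  6  7  8  9 10 11 12
b[i]:   8 17 21 12 25 16 20 29 24 33 26  2
inc:    1  2  3  2  4  3  4  5  5  6  6  1
dec:    2  3  3  2  3  2  2  3  2  3  2  1
Best peak at i=10 (value 33): inc=6, dec=3, length 6+3−1 = 8.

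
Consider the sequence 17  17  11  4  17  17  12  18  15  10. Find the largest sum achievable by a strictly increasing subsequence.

46

Let S[i] be the best sum of a strictly increasing subsequence ending at i:
i:      1  2  3  4  5  6  7  8  9 10
a[i]:  17 17 11  4 17 17 12 18 15 10
S:     17 17 11  4 28 28 23 46 38 14
Maximum is 46 (e.g. 11 + 17 + 18).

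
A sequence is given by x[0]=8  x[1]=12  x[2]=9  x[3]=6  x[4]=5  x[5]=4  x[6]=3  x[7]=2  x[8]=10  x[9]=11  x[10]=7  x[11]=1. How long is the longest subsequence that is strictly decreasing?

8

Let dp[i] be the longest strictly decreasing subsequence ending at i:
i:      0  1  2  3  4  5  6  7  8  9 10 11
x[i]:   8 12  9  6  5  4  3  2 10 11  7  1
dp:     1  1  2  3  4  5  6  7  2  2  3  8
Maximum is 8.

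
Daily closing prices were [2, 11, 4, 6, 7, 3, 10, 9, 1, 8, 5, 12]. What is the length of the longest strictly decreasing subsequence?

5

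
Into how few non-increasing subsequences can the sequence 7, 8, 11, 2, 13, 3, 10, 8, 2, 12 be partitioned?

4

Place each on the leftmost legal pile:
7 → new pile 1 (tops now [7])
8 → new pile 2 (tops now [7, 8])
11 → new pile 3 (tops now [7, 8, 11])
2 → pile 1 (tops now [2, 8, 11])
13 → new pile 4 (tops now [2, 8, 11, 13])
3 → pile 2 (tops now [2, 3, 11, 13])
10 → pile 3 (tops now [2, 3, 10, 13])
8 → pile 3 (tops now [2, 3, 8, 13])
2 → pile 1 (tops now [2, 3, 8, 13])
12 → pile 4 (tops now [2, 3, 8, 12])
Four piles.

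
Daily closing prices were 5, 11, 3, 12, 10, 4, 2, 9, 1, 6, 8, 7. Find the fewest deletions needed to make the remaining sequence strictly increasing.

8

Fewest deletions = n − (longest strictly increasing subsequence).
i:      1  2  3  4  5  6  7  8  9 10 11 12
a[i]:   5 11  3 12 10  4  2  9  1  6  8  7
dp:     1  2  1  3  2  2  1  3  1  3  4  4
max dp = 4, so deletions = 12 − 4 = 8.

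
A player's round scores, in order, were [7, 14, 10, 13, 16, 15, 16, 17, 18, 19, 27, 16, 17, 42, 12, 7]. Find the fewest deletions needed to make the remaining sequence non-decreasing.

6

Fewest deletions = n − (longest non-decreasing subsequence).
i:      1  2  3  4  5  6  7  8  9 10 11 12 13 14 15 16
a[i]:   7 14 10 13 16 15 16 17 18 19 27 16 17 42 12  7
dp:     1  2  2  3  4  4  5  6  7  8  9  6  7 10  3  2
max dp = 10, so deletions = 16 − 10 = 6.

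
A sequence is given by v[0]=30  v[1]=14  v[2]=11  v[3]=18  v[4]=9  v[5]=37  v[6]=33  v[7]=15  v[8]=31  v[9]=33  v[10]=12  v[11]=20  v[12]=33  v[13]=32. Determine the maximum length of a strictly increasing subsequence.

4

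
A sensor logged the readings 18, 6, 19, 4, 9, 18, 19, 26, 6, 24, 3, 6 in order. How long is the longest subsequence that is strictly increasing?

5

Track the smallest tail for each achievable length (strict):
18 → extends → [18]
6 → replaces 18 → [6]
19 → extends → [6, 19]
4 → replaces 6 → [4, 19]
9 → replaces 19 → [4, 9]
18 → extends → [4, 9, 18]
19 → extends → [4, 9, 18, 19]
26 → extends → [4, 9, 18, 19, 26]
6 → replaces 9 → [4, 6, 18, 19, 26]
24 → replaces 26 → [4, 6, 18, 19, 24]
3 → replaces 4 → [3, 6, 18, 19, 24]
6 → already a tail → [3, 6, 18, 19, 24]
Five tails, so the longest strictly increasing subsequence has length 5 (e.g. 6, 9, 18, 19, 26).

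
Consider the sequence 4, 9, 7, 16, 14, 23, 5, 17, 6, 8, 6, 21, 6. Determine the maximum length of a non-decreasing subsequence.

5

Let dp[i] be the length of the longest such subsequence ending at index i:
i:      1  2  3  4  5  6  7  8  9 10 11 12 13
a[i]:   4  9  7 16 14 23  5 17  6  8  6 21  6
dp:     1  2  2  3  3  4  2  4  3  4  4  5  5
Maximum dp value is 5.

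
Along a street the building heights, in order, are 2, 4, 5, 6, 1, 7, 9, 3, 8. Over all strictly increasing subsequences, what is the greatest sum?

Let S[i] be the best sum of a strictly increasing subsequence ending at i:
i:      1  2  3  4  5  6  7  8  9
a[i]:   2  4  5  6  1  7  9  3  8
S:      2  6 11 17  1 24 33  5 32
Maximum is 33 (e.g. 2 + 4 + 5 + 6 + 7 + 9).

33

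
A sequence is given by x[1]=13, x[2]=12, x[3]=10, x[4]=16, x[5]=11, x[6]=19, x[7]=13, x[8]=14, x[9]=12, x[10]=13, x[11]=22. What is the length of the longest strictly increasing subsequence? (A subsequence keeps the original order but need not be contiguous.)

Let dp[i] be the length of the longest such subsequence ending at index i:
i:      1  2  3  4  5  6  7  8  9 10 11
x[i]:  13 12 10 16 11 19 13 14 12 13 22
dp:     1  1  1  2  2  3  3  4  3  4  5
Maximum dp value is 5.

5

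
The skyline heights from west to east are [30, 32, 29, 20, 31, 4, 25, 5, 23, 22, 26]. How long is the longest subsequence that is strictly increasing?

4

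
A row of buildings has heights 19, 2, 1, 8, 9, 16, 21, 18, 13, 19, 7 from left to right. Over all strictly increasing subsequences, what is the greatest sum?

Let S[i] be the best sum of a strictly increasing subsequence ending at i:
i:      1  2  3  4  5  6  7  8  9 10 11
a[i]:  19  2  1  8  9 16 21 18 13 19  7
S:     19  2  1 10 19 35 56 53 32 72  9
Maximum is 72 (e.g. 2 + 8 + 9 + 16 + 18 + 19).

72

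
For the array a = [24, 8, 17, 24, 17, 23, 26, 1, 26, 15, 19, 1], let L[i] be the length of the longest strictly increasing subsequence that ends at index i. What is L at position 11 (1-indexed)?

dp[i] = 1 + max{dp[j] : j<i, a[j]<a[i]} (or 1 if no such j):
i:      1  2  3  4  5  6  7  8  9 10 11 12
a[i]:  24  8 17 24 17 23 26  1 26 15 19  1
dp:     1  1  2  3  2  3  4  1  4  2  3  1
At index 11 the value is 3.

3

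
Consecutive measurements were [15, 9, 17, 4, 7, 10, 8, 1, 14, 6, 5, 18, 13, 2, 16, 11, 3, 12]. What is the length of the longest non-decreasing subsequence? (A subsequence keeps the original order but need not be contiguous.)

5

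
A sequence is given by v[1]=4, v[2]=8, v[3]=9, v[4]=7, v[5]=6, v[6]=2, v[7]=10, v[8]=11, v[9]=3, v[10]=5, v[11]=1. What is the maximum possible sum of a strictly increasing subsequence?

42

Let S[i] be the best sum of a strictly increasing subsequence ending at i:
i:      1  2  3  4  5  6  7  8  9 10 11
v[i]:   4  8  9  7  6  2 10 11  3  5  1
S:      4 12 21 11 10  2 31 42  5 10  1
Maximum is 42 (e.g. 4 + 8 + 9 + 10 + 11).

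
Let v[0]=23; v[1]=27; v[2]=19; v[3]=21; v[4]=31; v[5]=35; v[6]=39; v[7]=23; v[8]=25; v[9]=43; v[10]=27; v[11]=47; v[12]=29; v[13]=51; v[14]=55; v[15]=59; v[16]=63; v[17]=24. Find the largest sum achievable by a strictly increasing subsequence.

Let S[i] be the best sum of a strictly increasing subsequence ending at i:
i:       0   1   2   3   4   5   6   7   8   9  10  11  12  13  14  15  16  17
v[i]:   23  27  19  21  31  35  39  23  25  43  27  47  29  51  55  59  63  24
S:      23  50  19  40  81 116 155  63  88 198 115 245 144 296 351 410 473  87
Maximum is 473 (e.g. 23 + 27 + 31 + 35 + 39 + 43 + 47 + 51 + 55 + 59 + 63).

473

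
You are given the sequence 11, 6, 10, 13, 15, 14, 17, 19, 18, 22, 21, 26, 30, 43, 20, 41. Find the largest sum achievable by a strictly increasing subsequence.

Let S[i] be the best sum of a strictly increasing subsequence ending at i:
i:       1   2   3   4   5   6   7   8   9  10  11  12  13  14  15  16
a[i]:   11   6  10  13  15  14  17  19  18  22  21  26  30  43  20  41
S:      11   6  16  29  44  43  61  80  79 102 101 128 158 201 100 199
Maximum is 201 (e.g. 6 + 10 + 13 + 15 + 17 + 19 + 22 + 26 + 30 + 43).

201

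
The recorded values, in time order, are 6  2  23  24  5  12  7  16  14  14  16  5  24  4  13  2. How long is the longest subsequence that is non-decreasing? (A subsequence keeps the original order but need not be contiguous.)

Let dp[i] be the length of the longest such subsequence ending at index i:
i:      1  2  3  4  5  6  7  8  9 10 11 12 13 14 15 16
a[i]:   6  2 23 24  5 12  7 16 14 14 16  5 24  4 13  2
dp:     1  1  2  3  2  3  3  4  4  5  6  3  7  2  4  2
Maximum dp value is 7.

7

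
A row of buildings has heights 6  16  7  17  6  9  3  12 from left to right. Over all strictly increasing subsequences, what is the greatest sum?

39

Let S[i] be the best sum of a strictly increasing subsequence ending at i:
i:      1  2  3  4  5  6  7  8
a[i]:   6 16  7 17  6  9  3 12
S:      6 22 13 39  6 22  3 34
Maximum is 39 (e.g. 6 + 16 + 17).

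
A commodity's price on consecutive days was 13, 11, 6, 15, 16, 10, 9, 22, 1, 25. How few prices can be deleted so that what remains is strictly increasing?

5

Fewest deletions = n − (longest strictly increasing subsequence).
i:      1  2  3  4  5  6  7  8  9 10
a[i]:  13 11  6 15 16 10  9 22  1 25
dp:     1  1  1  2  3  2  2  4  1  5
max dp = 5, so deletions = 10 − 5 = 5.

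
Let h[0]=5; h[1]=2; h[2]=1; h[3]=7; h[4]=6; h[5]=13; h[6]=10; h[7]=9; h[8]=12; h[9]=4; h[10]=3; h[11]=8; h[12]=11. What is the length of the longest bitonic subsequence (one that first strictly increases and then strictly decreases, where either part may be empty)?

inc[i] = longest strictly increasing subsequence ending at i; dec[i] = longest strictly decreasing subsequence starting at i:
i:      0  1  2  3  4  5  6  7  8  9 10 11 12
h[i]:   5  2  1  7  6 13 10  9 12  4  3  8 11
inc:    1  1  1  2  2  3  3  3  4  2  2  3  4
dec:    3  2  1  4  3  5  4  3  3  2  1  1  1
Best peak at i=5 (value 13): inc=3, dec=5, length 3+5−1 = 7.

7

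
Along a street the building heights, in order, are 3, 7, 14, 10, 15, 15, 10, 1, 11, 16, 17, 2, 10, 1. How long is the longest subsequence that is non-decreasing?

7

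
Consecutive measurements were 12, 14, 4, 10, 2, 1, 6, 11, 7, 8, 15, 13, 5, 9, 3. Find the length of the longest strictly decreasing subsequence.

5

Let dp[i] be the longest strictly decreasing subsequence ending at i:
i:      1  2  3  4  5  6  7  8  9 10 11 12 13 14 15
a[i]:  12 14  4 10  2  1  6 11  7  8 15 13  5  9  3
dp:     1  1  2  2  3  4  3  2  3  3  1  2  4  3  5
Maximum is 5.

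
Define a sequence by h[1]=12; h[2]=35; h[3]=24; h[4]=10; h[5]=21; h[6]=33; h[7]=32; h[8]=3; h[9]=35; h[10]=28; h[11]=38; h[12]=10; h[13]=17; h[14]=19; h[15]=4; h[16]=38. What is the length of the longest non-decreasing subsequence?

6

Let dp[i] be the length of the longest such subsequence ending at index i:
i:      1  2  3  4  5  6  7  8  9 10 11 12 13 14 15 16
h[i]:  12 35 24 10 21 33 32  3 35 28 38 10 17 19  4 38
dp:     1  2  2  1  2  3  3  1  4  3  5  2  3  4  2  6
Maximum dp value is 6.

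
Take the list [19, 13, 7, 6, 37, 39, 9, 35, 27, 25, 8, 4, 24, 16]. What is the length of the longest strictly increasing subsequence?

Let dp[i] be the length of the longest such subsequence ending at index i:
i:      1  2  3  4  5  6  7  8  9 10 11 12 13 14
a[i]:  19 13  7  6 37 39  9 35 27 25  8  4 24 16
dp:     1  1  1  1  2  3  2  3  3  3  2  1  3  3
Maximum dp value is 3.

3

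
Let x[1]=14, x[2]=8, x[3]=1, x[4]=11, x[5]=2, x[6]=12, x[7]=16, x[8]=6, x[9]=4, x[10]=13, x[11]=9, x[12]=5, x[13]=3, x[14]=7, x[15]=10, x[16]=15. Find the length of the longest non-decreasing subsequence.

Let dp[i] be the length of the longest such subsequence ending at index i:
i:      1  2  3  4  5  6  7  8  9 10 11 12 13 14 15 16
x[i]:  14  8  1 11  2 12 16  6  4 13  9  5  3  7 10 15
dp:     1  1  1  2  2  3  4  3  3  4  4  4  3  5  6  7
Maximum dp value is 7.

7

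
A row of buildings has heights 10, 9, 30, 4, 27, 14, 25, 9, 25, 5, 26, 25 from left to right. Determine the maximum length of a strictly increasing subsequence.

Track the smallest tail for each achievable length (strict):
10 → extends → [10]
9 → replaces 10 → [9]
30 → extends → [9, 30]
4 → replaces 9 → [4, 30]
27 → replaces 30 → [4, 27]
14 → replaces 27 → [4, 14]
25 → extends → [4, 14, 25]
9 → replaces 14 → [4, 9, 25]
25 → already a tail → [4, 9, 25]
5 → replaces 9 → [4, 5, 25]
26 → extends → [4, 5, 25, 26]
25 → already a tail → [4, 5, 25, 26]
Four tails, so the longest strictly increasing subsequence has length 4 (e.g. 10, 14, 25, 26).

4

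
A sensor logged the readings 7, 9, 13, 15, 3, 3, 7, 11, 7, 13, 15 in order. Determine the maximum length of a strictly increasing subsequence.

5

Let dp[i] be the length of the longest such subsequence ending at index i:
i:      1  2  3  4  5  6  7  8  9 10 11
a[i]:   7  9 13 15  3  3  7 11  7 13 15
dp:     1  2  3  4  1  1  2  3  2  4  5
Maximum dp value is 5.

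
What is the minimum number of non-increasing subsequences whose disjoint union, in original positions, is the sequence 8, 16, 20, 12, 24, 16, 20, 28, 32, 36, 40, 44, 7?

9

Place each on the leftmost legal pile:
8 → new pile 1 (tops now [8])
16 → new pile 2 (tops now [8, 16])
20 → new pile 3 (tops now [8, 16, 20])
12 → pile 2 (tops now [8, 12, 20])
24 → new pile 4 (tops now [8, 12, 20, 24])
16 → pile 3 (tops now [8, 12, 16, 24])
20 → pile 4 (tops now [8, 12, 16, 20])
28 → new pile 5 (tops now [8, 12, 16, 20, 28])
32 → new pile 6 (tops now [8, 12, 16, 20, 28, 32])
36 → new pile 7 (tops now [8, 12, 16, 20, 28, 32, 36])
40 → new pile 8 (tops now [8, 12, 16, 20, 28, 32, 36, 40])
44 → new pile 9 (tops now [8, 12, 16, 20, 28, 32, 36, 40, 44])
7 → pile 1 (tops now [7, 12, 16, 20, 28, 32, 36, 40, 44])
Nine piles.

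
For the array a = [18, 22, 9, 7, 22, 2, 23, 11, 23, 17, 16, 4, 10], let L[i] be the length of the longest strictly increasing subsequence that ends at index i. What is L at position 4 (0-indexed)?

dp[i] = 1 + max{dp[j] : j<i, a[j]<a[i]} (or 1 if no such j):
i:      0  1  2  3  4  5  6  7  8  9 10 11 12
a[i]:  18 22  9  7 22  2 23 11 23 17 16  4 10
dp:     1  2  1  1  2  1  3  2  3  3  3  2  3
At index 4 the value is 2.

2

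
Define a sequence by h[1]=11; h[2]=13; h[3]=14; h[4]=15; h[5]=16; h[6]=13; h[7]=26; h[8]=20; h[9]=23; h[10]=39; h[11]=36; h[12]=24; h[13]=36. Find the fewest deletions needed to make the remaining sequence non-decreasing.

4

Fewest deletions = n − (longest non-decreasing subsequence).
i:      1  2  3  4  5  6  7  8  9 10 11 12 13
h[i]:  11 13 14 15 16 13 26 20 23 39 36 24 36
dp:     1  2  3  4  5  3  6  6  7  8  8  8  9
max dp = 9, so deletions = 13 − 9 = 4.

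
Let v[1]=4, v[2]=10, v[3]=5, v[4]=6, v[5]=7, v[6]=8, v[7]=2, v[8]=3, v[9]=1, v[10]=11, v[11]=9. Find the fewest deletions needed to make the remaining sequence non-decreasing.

5

Fewest deletions = n − (longest non-decreasing subsequence).
i:      1  2  3  4  5  6  7  8  9 10 11
v[i]:   4 10  5  6  7  8  2  3  1 11  9
dp:     1  2  2  3  4  5  1  2  1  6  6
max dp = 6, so deletions = 11 − 6 = 5.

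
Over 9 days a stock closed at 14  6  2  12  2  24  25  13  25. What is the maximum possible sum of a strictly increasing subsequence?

Let S[i] be the best sum of a strictly increasing subsequence ending at i:
i:      1  2  3  4  5  6  7  8  9
a[i]:  14  6  2 12  2 24 25 13 25
S:     14  6  2 18  2 42 67 31 67
Maximum is 67 (e.g. 6 + 12 + 24 + 25).

67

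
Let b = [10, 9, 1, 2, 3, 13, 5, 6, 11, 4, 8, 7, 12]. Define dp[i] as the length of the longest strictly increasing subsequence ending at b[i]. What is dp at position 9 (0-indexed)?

dp[i] = 1 + max{dp[j] : j<i, b[j]<b[i]} (or 1 if no such j):
i:      0  1  2  3  4  5  6  7  8  9 10 11 12
b[i]:  10  9  1  2  3 13  5  6 11  4  8  7 12
dp:     1  1  1  2  3  4  4  5  6  4  6  6  7
At index 9 the value is 4.

4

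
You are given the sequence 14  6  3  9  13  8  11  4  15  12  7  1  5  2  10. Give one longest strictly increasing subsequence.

Patience tails give the LIS length; then backtrack through the dp parents:
14 → extends → [14]
6 → replaces 14 → [6]
3 → replaces 6 → [3]
9 → extends → [3, 9]
13 → extends → [3, 9, 13]
8 → replaces 9 → [3, 8, 13]
11 → replaces 13 → [3, 8, 11]
4 → replaces 8 → [3, 4, 11]
15 → extends → [3, 4, 11, 15]
12 → replaces 15 → [3, 4, 11, 12]
7 → replaces 11 → [3, 4, 7, 12]
1 → replaces 3 → [1, 4, 7, 12]
5 → replaces 7 → [1, 4, 5, 12]
2 → replaces 4 → [1, 2, 5, 12]
10 → replaces 12 → [1, 2, 5, 10]
Length 4; one witness is 6, 9, 13, 15.

6, 9, 13, 15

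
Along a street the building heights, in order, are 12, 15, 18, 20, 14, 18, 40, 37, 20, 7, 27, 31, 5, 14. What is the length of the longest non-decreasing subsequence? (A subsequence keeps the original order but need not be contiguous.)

7

Let dp[i] be the length of the longest such subsequence ending at index i:
i:      1  2  3  4  5  6  7  8  9 10 11 12 13 14
a[i]:  12 15 18 20 14 18 40 37 20  7 27 31  5 14
dp:     1  2  3  4  2  4  5  5  5  1  6  7  1  3
Maximum dp value is 7.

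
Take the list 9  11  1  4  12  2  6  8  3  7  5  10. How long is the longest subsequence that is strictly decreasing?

Let dp[i] be the longest strictly decreasing subsequence ending at i:
i:      1  2  3  4  5  6  7  8  9 10 11 12
a[i]:   9 11  1  4 12  2  6  8  3  7  5 10
dp:     1  1  2  2  1  3  2  2  3  3  4  2
Maximum is 4.

4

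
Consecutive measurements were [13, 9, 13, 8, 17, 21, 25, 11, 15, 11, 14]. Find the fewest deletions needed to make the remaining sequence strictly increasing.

6

Fewest deletions = n − (longest strictly increasing subsequence).
i:      1  2  3  4  5  6  7  8  9 10 11
a[i]:  13  9 13  8 17 21 25 11 15 11 14
dp:     1  1  2  1  3  4  5  2  3  2  3
max dp = 5, so deletions = 11 − 5 = 6.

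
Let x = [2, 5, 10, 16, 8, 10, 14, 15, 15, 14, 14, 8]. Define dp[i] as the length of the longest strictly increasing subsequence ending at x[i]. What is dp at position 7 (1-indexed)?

5

dp[i] = 1 + max{dp[j] : j<i, x[j]<x[i]} (or 1 if no such j):
i:      1  2  3  4  5  6  7  8  9 10 11 12
x[i]:   2  5 10 16  8 10 14 15 15 14 14  8
dp:     1  2  3  4  3  4  5  6  6  5  5  3
At index 7 the value is 5.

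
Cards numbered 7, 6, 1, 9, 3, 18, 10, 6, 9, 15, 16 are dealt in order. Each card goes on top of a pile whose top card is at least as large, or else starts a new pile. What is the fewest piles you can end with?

6

Place each on the leftmost legal pile:
7 → new pile 1 (tops now [7])
6 → pile 1 (tops now [6])
1 → pile 1 (tops now [1])
9 → new pile 2 (tops now [1, 9])
3 → pile 2 (tops now [1, 3])
18 → new pile 3 (tops now [1, 3, 18])
10 → pile 3 (tops now [1, 3, 10])
6 → pile 3 (tops now [1, 3, 6])
9 → new pile 4 (tops now [1, 3, 6, 9])
15 → new pile 5 (tops now [1, 3, 6, 9, 15])
16 → new pile 6 (tops now [1, 3, 6, 9, 15, 16])
Six piles.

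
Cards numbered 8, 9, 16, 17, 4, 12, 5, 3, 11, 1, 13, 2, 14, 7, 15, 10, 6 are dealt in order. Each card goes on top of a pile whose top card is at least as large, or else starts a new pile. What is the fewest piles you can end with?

The minimum number of non-increasing subsequences covering a sequence equals the length of its longest strictly increasing subsequence.
LIS length is 6 (e.g. 8, 9, 12, 13, 14, 15), so 6 piles are needed.

6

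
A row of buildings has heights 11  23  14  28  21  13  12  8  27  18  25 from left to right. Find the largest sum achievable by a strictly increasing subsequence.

73

Let S[i] be the best sum of a strictly increasing subsequence ending at i:
i:      1  2  3  4  5  6  7  8  9 10 11
a[i]:  11 23 14 28 21 13 12  8 27 18 25
S:     11 34 25 62 46 24 23  8 73 43 71
Maximum is 73 (e.g. 11 + 14 + 21 + 27).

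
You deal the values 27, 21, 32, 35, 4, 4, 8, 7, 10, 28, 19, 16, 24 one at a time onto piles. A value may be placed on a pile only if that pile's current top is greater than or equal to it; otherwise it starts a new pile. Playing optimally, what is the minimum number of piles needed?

5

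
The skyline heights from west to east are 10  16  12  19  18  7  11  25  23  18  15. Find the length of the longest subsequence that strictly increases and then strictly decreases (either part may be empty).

7

inc[i] = longest strictly increasing subsequence ending at i; dec[i] = longest strictly decreasing subsequence starting at i:
i:      1  2  3  4  5  6  7  8  9 10 11
a[i]:  10 16 12 19 18  7 11 25 23 18 15
inc:    1  2  2  3  3  1  2  4  4  3  3
dec:    2  3  2  3  2  1  1  4  3  2  1
Best peak at i=8 (value 25): inc=4, dec=4, length 4+4−1 = 7.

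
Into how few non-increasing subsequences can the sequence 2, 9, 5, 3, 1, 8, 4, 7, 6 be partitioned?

4

The minimum number of non-increasing subsequences covering a sequence equals the length of its longest strictly increasing subsequence.
LIS length is 4 (e.g. 2, 3, 4, 7), so 4 piles are needed.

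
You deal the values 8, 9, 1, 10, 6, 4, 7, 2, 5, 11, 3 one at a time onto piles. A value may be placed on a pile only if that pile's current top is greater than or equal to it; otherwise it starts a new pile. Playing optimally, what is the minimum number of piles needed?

4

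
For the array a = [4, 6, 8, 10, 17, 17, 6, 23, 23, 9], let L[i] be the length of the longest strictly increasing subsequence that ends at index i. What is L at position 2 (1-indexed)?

2

dp[i] = 1 + max{dp[j] : j<i, a[j]<a[i]} (or 1 if no such j):
i:      1  2  3  4  5  6  7  8  9 10
a[i]:   4  6  8 10 17 17  6 23 23  9
dp:     1  2  3  4  5  5  2  6  6  4
At index 2 the value is 2.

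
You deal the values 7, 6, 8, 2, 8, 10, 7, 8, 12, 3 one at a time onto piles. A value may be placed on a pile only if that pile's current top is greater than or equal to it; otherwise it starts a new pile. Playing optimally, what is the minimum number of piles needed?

Place each on the leftmost legal pile:
7 → new pile 1 (tops now [7])
6 → pile 1 (tops now [6])
8 → new pile 2 (tops now [6, 8])
2 → pile 1 (tops now [2, 8])
8 → pile 2 (tops now [2, 8])
10 → new pile 3 (tops now [2, 8, 10])
7 → pile 2 (tops now [2, 7, 10])
8 → pile 3 (tops now [2, 7, 8])
12 → new pile 4 (tops now [2, 7, 8, 12])
3 → pile 2 (tops now [2, 3, 8, 12])
Four piles.

4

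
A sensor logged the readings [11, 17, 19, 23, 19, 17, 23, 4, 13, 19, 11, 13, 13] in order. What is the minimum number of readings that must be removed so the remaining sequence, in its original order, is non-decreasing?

8

Fewest deletions = n − (longest non-decreasing subsequence).
i:      1  2  3  4  5  6  7  8  9 10 11 12 13
a[i]:  11 17 19 23 19 17 23  4 13 19 11 13 13
dp:     1  2  3  4  4  3  5  1  2  5  2  3  4
max dp = 5, so deletions = 13 − 5 = 8.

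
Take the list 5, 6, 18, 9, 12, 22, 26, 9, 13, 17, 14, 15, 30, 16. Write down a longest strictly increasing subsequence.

Patience tails give the LIS length; then backtrack through the dp parents:
5 → extends → [5]
6 → extends → [5, 6]
18 → extends → [5, 6, 18]
9 → replaces 18 → [5, 6, 9]
12 → extends → [5, 6, 9, 12]
22 → extends → [5, 6, 9, 12, 22]
26 → extends → [5, 6, 9, 12, 22, 26]
9 → already a tail → [5, 6, 9, 12, 22, 26]
13 → replaces 22 → [5, 6, 9, 12, 13, 26]
17 → replaces 26 → [5, 6, 9, 12, 13, 17]
14 → replaces 17 → [5, 6, 9, 12, 13, 14]
15 → extends → [5, 6, 9, 12, 13, 14, 15]
30 → extends → [5, 6, 9, 12, 13, 14, 15, 30]
16 → replaces 30 → [5, 6, 9, 12, 13, 14, 15, 16]
Length 8; one witness is 5, 6, 9, 12, 13, 14, 15, 30.

5, 6, 9, 12, 13, 14, 15, 30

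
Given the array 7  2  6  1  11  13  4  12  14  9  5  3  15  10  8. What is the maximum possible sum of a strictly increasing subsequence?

Let S[i] be the best sum of a strictly increasing subsequence ending at i:
i:      1  2  3  4  5  6  7  8  9 10 11 12 13 14 15
a[i]:   7  2  6  1 11 13  4 12 14  9  5  3 15 10  8
S:      7  2  8  1 19 32  6 31 46 17 11  5 61 27 19
Maximum is 61 (e.g. 2 + 6 + 11 + 13 + 14 + 15).

61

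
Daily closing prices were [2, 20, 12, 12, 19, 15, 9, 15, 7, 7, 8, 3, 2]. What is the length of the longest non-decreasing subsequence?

Track the smallest tail for each achievable length (allowing ties):
2 → extends → [2]
20 → extends → [2, 20]
12 → replaces 20 → [2, 12]
12 → extends → [2, 12, 12]
19 → extends → [2, 12, 12, 19]
15 → replaces 19 → [2, 12, 12, 15]
9 → replaces 12 → [2, 9, 12, 15]
15 → extends → [2, 9, 12, 15, 15]
7 → replaces 9 → [2, 7, 12, 15, 15]
7 → replaces 12 → [2, 7, 7, 15, 15]
8 → replaces 15 → [2, 7, 7, 8, 15]
3 → replaces 7 → [2, 3, 7, 8, 15]
2 → replaces 3 → [2, 2, 7, 8, 15]
Five tails, so the longest non-decreasing subsequence has length 5 (e.g. 2, 12, 12, 15, 15).

5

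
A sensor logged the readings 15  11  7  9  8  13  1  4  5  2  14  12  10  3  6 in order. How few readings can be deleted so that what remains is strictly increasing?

11

Fewest deletions = n − (longest strictly increasing subsequence).
Patience tails:
15 → extends → [15]
11 → replaces 15 → [11]
7 → replaces 11 → [7]
9 → extends → [7, 9]
8 → replaces 9 → [7, 8]
13 → extends → [7, 8, 13]
1 → replaces 7 → [1, 8, 13]
4 → replaces 8 → [1, 4, 13]
5 → replaces 13 → [1, 4, 5]
2 → replaces 4 → [1, 2, 5]
14 → extends → [1, 2, 5, 14]
12 → replaces 14 → [1, 2, 5, 12]
10 → replaces 12 → [1, 2, 5, 10]
3 → replaces 5 → [1, 2, 3, 10]
6 → replaces 10 → [1, 2, 3, 6]
Longest strictly increasing subsequence has length 4, so deletions = 15 − 4 = 11.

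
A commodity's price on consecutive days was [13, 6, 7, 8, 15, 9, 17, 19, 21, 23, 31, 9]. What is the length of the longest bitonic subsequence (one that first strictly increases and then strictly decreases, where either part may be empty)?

10

inc[i] = longest strictly increasing subsequence ending at i; dec[i] = longest strictly decreasing subsequence starting at i:
i:      1  2  3  4  5  6  7  8  9 10 11 12
a[i]:  13  6  7  8 15  9 17 19 21 23 31  9
inc:    1  1  2  3  4  4  5  6  7  8  9  4
dec:    2  1  1  1  2  1  2  2  2  2  2  1
Best peak at i=11 (value 31): inc=9, dec=2, length 9+2−1 = 10.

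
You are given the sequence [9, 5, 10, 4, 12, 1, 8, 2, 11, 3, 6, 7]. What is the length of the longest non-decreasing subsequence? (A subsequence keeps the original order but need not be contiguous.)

5

Track the smallest tail for each achievable length (allowing ties):
9 → extends → [9]
5 → replaces 9 → [5]
10 → extends → [5, 10]
4 → replaces 5 → [4, 10]
12 → extends → [4, 10, 12]
1 → replaces 4 → [1, 10, 12]
8 → replaces 10 → [1, 8, 12]
2 → replaces 8 → [1, 2, 12]
11 → replaces 12 → [1, 2, 11]
3 → replaces 11 → [1, 2, 3]
6 → extends → [1, 2, 3, 6]
7 → extends → [1, 2, 3, 6, 7]
Five tails, so the longest non-decreasing subsequence has length 5 (e.g. 1, 2, 3, 6, 7).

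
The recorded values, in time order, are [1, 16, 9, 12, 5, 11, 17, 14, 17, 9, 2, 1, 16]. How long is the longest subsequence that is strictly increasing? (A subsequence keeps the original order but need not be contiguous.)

5

Track the smallest tail for each achievable length (strict):
1 → extends → [1]
16 → extends → [1, 16]
9 → replaces 16 → [1, 9]
12 → extends → [1, 9, 12]
5 → replaces 9 → [1, 5, 12]
11 → replaces 12 → [1, 5, 11]
17 → extends → [1, 5, 11, 17]
14 → replaces 17 → [1, 5, 11, 14]
17 → extends → [1, 5, 11, 14, 17]
9 → replaces 11 → [1, 5, 9, 14, 17]
2 → replaces 5 → [1, 2, 9, 14, 17]
1 → already a tail → [1, 2, 9, 14, 17]
16 → replaces 17 → [1, 2, 9, 14, 16]
Five tails, so the longest strictly increasing subsequence has length 5 (e.g. 1, 9, 12, 14, 17).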